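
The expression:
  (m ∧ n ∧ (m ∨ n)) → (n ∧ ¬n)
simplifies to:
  ¬m ∨ ¬n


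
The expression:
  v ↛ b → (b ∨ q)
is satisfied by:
  {b: True, q: True, v: False}
  {b: True, v: False, q: False}
  {q: True, v: False, b: False}
  {q: False, v: False, b: False}
  {b: True, q: True, v: True}
  {b: True, v: True, q: False}
  {q: True, v: True, b: False}


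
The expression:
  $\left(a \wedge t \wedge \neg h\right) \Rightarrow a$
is always true.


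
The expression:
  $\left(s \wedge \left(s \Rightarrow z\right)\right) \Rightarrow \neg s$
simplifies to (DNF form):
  $\neg s \vee \neg z$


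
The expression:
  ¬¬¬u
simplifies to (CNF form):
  ¬u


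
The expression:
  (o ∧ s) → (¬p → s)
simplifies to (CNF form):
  True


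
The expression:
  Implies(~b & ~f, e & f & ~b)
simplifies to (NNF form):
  b | f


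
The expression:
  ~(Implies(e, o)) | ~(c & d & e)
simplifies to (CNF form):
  ~c | ~d | ~e | ~o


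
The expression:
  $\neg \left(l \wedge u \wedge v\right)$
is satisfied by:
  {l: False, v: False, u: False}
  {u: True, l: False, v: False}
  {v: True, l: False, u: False}
  {u: True, v: True, l: False}
  {l: True, u: False, v: False}
  {u: True, l: True, v: False}
  {v: True, l: True, u: False}


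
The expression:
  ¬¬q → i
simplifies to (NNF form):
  i ∨ ¬q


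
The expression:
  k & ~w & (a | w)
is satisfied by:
  {a: True, k: True, w: False}


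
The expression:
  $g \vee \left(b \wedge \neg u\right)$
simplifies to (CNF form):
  $\left(b \vee g\right) \wedge \left(g \vee \neg u\right)$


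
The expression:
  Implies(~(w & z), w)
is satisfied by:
  {w: True}


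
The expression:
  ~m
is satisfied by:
  {m: False}


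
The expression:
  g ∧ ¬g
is never true.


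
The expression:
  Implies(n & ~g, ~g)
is always true.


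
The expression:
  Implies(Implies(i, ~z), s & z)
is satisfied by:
  {i: True, s: True, z: True}
  {i: True, z: True, s: False}
  {s: True, z: True, i: False}


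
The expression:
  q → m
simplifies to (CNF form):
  m ∨ ¬q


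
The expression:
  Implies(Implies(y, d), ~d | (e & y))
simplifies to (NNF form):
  ~d | (e & y)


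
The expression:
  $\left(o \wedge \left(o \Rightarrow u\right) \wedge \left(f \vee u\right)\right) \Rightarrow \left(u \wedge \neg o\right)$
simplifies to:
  $\neg o \vee \neg u$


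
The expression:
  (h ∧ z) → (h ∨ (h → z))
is always true.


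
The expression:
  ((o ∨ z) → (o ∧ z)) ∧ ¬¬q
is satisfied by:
  {q: True, o: False, z: False}
  {z: True, o: True, q: True}


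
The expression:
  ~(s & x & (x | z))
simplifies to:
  ~s | ~x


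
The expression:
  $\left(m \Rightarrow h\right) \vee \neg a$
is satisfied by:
  {h: True, m: False, a: False}
  {m: False, a: False, h: False}
  {h: True, a: True, m: False}
  {a: True, m: False, h: False}
  {h: True, m: True, a: False}
  {m: True, h: False, a: False}
  {h: True, a: True, m: True}


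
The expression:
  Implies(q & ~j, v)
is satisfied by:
  {v: True, j: True, q: False}
  {v: True, j: False, q: False}
  {j: True, v: False, q: False}
  {v: False, j: False, q: False}
  {q: True, v: True, j: True}
  {q: True, v: True, j: False}
  {q: True, j: True, v: False}


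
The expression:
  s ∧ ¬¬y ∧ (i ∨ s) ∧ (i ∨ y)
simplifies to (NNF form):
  s ∧ y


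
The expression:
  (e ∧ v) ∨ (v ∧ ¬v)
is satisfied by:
  {e: True, v: True}


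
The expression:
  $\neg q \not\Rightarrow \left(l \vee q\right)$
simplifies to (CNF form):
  $\neg l \wedge \neg q$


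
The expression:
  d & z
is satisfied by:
  {z: True, d: True}


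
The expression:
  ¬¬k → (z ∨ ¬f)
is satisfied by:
  {z: True, k: False, f: False}
  {k: False, f: False, z: False}
  {f: True, z: True, k: False}
  {f: True, k: False, z: False}
  {z: True, k: True, f: False}
  {k: True, z: False, f: False}
  {f: True, k: True, z: True}


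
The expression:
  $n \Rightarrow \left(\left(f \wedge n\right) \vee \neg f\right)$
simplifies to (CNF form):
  $\text{True}$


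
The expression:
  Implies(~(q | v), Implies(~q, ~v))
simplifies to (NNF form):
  True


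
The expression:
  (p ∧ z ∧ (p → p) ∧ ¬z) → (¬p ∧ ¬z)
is always true.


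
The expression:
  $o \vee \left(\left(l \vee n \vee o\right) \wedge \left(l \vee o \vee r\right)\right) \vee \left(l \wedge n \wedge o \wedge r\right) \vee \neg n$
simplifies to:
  $l \vee o \vee r \vee \neg n$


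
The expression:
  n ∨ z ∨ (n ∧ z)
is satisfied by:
  {n: True, z: True}
  {n: True, z: False}
  {z: True, n: False}


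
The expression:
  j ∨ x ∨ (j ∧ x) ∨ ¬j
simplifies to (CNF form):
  True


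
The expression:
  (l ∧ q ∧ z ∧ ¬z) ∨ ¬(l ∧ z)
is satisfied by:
  {l: False, z: False}
  {z: True, l: False}
  {l: True, z: False}


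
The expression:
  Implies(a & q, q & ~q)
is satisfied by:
  {q: False, a: False}
  {a: True, q: False}
  {q: True, a: False}


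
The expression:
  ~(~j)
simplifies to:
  j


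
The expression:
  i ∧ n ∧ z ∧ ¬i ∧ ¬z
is never true.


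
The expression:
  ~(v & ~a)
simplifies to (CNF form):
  a | ~v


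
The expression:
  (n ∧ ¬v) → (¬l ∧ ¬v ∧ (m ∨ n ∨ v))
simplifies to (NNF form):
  v ∨ ¬l ∨ ¬n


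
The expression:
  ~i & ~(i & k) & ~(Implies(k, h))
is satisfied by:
  {k: True, i: False, h: False}


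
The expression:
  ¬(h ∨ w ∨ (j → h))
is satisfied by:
  {j: True, w: False, h: False}


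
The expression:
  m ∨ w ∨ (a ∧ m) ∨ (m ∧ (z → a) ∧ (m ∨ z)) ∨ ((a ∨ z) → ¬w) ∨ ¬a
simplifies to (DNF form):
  True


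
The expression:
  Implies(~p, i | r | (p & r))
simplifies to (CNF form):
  i | p | r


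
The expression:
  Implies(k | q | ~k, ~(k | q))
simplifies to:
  ~k & ~q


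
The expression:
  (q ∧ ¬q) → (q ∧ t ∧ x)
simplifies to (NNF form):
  True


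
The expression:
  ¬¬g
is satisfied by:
  {g: True}


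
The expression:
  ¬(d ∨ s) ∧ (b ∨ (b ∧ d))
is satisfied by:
  {b: True, d: False, s: False}


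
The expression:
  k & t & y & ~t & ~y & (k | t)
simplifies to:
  False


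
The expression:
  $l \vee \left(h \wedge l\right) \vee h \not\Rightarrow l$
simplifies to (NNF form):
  $h \vee l$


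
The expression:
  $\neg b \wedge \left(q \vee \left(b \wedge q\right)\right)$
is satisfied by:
  {q: True, b: False}


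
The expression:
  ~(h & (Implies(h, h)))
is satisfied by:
  {h: False}


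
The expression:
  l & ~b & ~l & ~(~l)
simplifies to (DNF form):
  False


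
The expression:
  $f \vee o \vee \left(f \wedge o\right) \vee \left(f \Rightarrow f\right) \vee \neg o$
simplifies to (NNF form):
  $\text{True}$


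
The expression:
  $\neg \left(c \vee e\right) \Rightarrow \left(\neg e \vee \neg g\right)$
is always true.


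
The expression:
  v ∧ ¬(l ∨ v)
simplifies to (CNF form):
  False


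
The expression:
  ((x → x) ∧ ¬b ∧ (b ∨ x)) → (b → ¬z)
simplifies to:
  True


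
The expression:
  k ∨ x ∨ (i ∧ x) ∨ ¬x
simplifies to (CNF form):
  True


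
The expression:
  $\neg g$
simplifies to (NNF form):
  $\neg g$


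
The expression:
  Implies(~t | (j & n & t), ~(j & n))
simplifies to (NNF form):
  ~j | ~n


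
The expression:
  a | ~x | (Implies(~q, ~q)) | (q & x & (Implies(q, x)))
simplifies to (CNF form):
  True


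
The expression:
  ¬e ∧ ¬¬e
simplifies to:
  False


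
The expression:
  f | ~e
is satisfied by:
  {f: True, e: False}
  {e: False, f: False}
  {e: True, f: True}


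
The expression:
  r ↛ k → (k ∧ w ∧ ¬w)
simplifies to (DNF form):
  k ∨ ¬r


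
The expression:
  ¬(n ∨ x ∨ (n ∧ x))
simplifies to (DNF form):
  ¬n ∧ ¬x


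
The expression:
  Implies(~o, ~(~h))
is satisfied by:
  {o: True, h: True}
  {o: True, h: False}
  {h: True, o: False}


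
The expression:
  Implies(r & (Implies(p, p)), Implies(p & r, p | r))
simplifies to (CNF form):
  True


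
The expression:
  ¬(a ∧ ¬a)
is always true.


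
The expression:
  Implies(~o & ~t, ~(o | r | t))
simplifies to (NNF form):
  o | t | ~r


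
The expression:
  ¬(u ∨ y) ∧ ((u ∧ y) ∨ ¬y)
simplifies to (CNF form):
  ¬u ∧ ¬y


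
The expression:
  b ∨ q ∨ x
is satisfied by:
  {b: True, q: True, x: True}
  {b: True, q: True, x: False}
  {b: True, x: True, q: False}
  {b: True, x: False, q: False}
  {q: True, x: True, b: False}
  {q: True, x: False, b: False}
  {x: True, q: False, b: False}


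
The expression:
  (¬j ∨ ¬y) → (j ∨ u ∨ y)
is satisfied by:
  {y: True, u: True, j: True}
  {y: True, u: True, j: False}
  {y: True, j: True, u: False}
  {y: True, j: False, u: False}
  {u: True, j: True, y: False}
  {u: True, j: False, y: False}
  {j: True, u: False, y: False}


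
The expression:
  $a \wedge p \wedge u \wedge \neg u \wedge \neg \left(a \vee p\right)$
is never true.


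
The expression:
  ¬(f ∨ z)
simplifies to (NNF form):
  ¬f ∧ ¬z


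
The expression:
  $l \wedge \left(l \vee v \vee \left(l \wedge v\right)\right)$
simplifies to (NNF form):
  $l$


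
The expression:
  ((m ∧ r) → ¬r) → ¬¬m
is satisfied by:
  {m: True}


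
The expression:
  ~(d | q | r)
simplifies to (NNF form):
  ~d & ~q & ~r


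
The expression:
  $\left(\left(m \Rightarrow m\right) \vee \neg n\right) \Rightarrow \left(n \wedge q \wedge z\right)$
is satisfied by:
  {z: True, q: True, n: True}


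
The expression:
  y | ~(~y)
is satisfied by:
  {y: True}


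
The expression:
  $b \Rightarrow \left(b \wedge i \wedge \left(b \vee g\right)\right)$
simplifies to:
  $i \vee \neg b$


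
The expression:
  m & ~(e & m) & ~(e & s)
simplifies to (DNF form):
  m & ~e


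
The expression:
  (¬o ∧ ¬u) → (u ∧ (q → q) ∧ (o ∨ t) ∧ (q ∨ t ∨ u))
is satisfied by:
  {o: True, u: True}
  {o: True, u: False}
  {u: True, o: False}


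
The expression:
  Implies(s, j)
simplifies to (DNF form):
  j | ~s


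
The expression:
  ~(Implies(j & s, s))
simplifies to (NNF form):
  False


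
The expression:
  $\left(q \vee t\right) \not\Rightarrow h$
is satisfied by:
  {t: True, q: True, h: False}
  {t: True, q: False, h: False}
  {q: True, t: False, h: False}


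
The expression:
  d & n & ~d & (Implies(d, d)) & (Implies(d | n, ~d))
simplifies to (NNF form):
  False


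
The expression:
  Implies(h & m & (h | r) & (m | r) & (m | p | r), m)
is always true.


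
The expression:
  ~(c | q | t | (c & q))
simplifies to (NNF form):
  ~c & ~q & ~t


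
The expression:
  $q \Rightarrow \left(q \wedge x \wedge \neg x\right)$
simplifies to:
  $\neg q$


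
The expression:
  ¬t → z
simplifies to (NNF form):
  t ∨ z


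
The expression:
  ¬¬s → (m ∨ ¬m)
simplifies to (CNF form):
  True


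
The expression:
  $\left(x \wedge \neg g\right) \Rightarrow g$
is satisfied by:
  {g: True, x: False}
  {x: False, g: False}
  {x: True, g: True}


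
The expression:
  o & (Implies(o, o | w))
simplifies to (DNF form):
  o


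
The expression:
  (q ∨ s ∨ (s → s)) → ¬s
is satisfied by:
  {s: False}


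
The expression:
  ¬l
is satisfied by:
  {l: False}


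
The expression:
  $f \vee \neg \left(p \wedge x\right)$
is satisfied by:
  {f: True, p: False, x: False}
  {p: False, x: False, f: False}
  {x: True, f: True, p: False}
  {x: True, p: False, f: False}
  {f: True, p: True, x: False}
  {p: True, f: False, x: False}
  {x: True, p: True, f: True}


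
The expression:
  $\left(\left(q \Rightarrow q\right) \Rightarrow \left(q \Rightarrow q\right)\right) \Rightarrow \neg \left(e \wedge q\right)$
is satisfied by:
  {e: False, q: False}
  {q: True, e: False}
  {e: True, q: False}


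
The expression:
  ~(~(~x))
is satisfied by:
  {x: False}


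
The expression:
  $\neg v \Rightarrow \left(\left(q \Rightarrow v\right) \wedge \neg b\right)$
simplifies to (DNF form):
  $v \vee \left(\neg b \wedge \neg q\right)$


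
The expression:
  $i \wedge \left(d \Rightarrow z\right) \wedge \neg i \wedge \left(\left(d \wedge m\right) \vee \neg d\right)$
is never true.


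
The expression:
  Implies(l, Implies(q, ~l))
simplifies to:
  ~l | ~q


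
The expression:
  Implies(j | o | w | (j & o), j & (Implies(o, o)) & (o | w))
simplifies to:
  (j & o) | (j & w) | (~j & ~o & ~w)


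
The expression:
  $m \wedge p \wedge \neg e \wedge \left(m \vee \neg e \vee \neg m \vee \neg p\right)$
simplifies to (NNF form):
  $m \wedge p \wedge \neg e$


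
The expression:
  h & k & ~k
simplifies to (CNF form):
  False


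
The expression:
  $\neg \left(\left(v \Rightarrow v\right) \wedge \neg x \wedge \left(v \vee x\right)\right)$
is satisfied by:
  {x: True, v: False}
  {v: False, x: False}
  {v: True, x: True}


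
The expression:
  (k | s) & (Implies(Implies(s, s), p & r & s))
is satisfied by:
  {r: True, p: True, s: True}


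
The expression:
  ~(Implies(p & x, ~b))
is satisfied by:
  {p: True, b: True, x: True}


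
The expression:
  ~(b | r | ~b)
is never true.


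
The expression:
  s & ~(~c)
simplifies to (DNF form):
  c & s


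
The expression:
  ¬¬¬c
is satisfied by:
  {c: False}


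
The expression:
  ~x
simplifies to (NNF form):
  ~x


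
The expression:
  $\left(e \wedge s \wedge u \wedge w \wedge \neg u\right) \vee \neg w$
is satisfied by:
  {w: False}


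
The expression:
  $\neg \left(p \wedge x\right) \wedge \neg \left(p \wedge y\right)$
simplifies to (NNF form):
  $\left(\neg x \wedge \neg y\right) \vee \neg p$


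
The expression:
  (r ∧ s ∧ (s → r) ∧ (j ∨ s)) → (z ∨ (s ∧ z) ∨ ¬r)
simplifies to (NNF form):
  z ∨ ¬r ∨ ¬s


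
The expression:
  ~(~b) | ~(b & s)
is always true.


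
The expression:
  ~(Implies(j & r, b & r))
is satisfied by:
  {r: True, j: True, b: False}


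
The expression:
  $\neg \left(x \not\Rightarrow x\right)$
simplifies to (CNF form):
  $\text{True}$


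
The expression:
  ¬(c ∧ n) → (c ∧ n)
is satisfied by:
  {c: True, n: True}


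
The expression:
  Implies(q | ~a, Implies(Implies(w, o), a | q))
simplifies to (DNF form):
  a | q | (w & ~o)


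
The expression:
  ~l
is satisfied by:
  {l: False}


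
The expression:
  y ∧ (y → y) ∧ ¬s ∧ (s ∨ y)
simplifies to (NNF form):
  y ∧ ¬s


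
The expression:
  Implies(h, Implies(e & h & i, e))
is always true.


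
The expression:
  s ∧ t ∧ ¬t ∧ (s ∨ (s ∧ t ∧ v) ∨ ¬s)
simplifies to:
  False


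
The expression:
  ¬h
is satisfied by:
  {h: False}


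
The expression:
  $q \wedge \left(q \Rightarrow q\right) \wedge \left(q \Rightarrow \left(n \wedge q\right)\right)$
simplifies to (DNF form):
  $n \wedge q$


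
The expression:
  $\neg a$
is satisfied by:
  {a: False}


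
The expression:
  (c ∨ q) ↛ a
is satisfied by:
  {q: True, c: True, a: False}
  {q: True, c: False, a: False}
  {c: True, q: False, a: False}


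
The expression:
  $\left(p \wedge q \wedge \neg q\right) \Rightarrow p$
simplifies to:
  $\text{True}$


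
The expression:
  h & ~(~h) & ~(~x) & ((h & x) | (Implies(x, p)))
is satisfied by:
  {h: True, x: True}


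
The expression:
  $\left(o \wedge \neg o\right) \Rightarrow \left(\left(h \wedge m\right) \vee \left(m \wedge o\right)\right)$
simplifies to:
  $\text{True}$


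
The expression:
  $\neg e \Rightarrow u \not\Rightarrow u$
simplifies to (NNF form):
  $e$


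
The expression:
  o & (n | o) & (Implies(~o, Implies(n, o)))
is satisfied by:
  {o: True}


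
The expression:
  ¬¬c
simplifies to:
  c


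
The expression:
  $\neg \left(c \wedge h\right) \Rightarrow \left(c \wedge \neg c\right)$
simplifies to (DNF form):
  $c \wedge h$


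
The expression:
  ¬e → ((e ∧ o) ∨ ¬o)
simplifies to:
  e ∨ ¬o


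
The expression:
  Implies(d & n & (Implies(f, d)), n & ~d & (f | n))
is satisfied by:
  {d: False, n: False}
  {n: True, d: False}
  {d: True, n: False}


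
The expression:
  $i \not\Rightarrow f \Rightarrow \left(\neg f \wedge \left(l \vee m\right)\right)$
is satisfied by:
  {m: True, l: True, f: True, i: False}
  {m: True, l: True, f: False, i: False}
  {m: True, f: True, l: False, i: False}
  {m: True, f: False, l: False, i: False}
  {l: True, f: True, m: False, i: False}
  {l: True, f: False, m: False, i: False}
  {f: True, m: False, l: False, i: False}
  {f: False, m: False, l: False, i: False}
  {i: True, m: True, l: True, f: True}
  {i: True, m: True, l: True, f: False}
  {i: True, m: True, f: True, l: False}
  {i: True, m: True, f: False, l: False}
  {i: True, l: True, f: True, m: False}
  {i: True, l: True, f: False, m: False}
  {i: True, f: True, l: False, m: False}


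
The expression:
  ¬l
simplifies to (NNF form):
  ¬l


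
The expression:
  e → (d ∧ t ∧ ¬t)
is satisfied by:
  {e: False}


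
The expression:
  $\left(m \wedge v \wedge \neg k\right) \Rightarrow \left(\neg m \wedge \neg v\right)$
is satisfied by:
  {k: True, m: False, v: False}
  {m: False, v: False, k: False}
  {v: True, k: True, m: False}
  {v: True, m: False, k: False}
  {k: True, m: True, v: False}
  {m: True, k: False, v: False}
  {v: True, m: True, k: True}


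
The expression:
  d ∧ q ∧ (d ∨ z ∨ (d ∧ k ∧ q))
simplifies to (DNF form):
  d ∧ q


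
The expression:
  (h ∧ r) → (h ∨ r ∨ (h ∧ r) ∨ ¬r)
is always true.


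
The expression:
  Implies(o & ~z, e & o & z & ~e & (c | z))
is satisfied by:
  {z: True, o: False}
  {o: False, z: False}
  {o: True, z: True}


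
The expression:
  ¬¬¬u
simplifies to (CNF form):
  ¬u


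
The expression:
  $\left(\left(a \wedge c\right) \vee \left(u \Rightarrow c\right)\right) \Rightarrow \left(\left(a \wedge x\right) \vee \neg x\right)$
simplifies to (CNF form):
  $\left(a \vee u \vee \neg x\right) \wedge \left(a \vee \neg c \vee \neg x\right)$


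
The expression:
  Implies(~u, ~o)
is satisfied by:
  {u: True, o: False}
  {o: False, u: False}
  {o: True, u: True}


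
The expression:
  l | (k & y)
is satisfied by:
  {y: True, l: True, k: True}
  {y: True, l: True, k: False}
  {l: True, k: True, y: False}
  {l: True, k: False, y: False}
  {y: True, k: True, l: False}


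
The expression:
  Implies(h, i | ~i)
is always true.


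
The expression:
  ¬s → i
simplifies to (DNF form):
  i ∨ s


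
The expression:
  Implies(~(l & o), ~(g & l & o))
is always true.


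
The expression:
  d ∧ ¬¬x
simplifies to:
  d ∧ x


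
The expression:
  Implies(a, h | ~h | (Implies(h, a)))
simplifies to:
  True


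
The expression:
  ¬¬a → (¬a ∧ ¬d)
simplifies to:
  ¬a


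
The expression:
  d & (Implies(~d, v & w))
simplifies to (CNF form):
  d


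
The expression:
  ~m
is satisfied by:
  {m: False}


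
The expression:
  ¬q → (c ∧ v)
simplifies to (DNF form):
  q ∨ (c ∧ v)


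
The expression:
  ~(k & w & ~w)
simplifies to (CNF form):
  True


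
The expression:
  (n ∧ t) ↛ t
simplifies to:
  False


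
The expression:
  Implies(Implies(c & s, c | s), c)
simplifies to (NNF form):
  c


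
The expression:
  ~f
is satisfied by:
  {f: False}


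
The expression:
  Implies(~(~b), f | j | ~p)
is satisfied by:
  {j: True, f: True, p: False, b: False}
  {j: True, p: False, f: False, b: False}
  {f: True, j: False, p: False, b: False}
  {j: False, p: False, f: False, b: False}
  {b: True, j: True, f: True, p: False}
  {b: True, j: True, p: False, f: False}
  {b: True, f: True, j: False, p: False}
  {b: True, j: False, p: False, f: False}
  {j: True, p: True, f: True, b: False}
  {j: True, p: True, b: False, f: False}
  {p: True, f: True, b: False, j: False}
  {p: True, b: False, f: False, j: False}
  {j: True, p: True, b: True, f: True}
  {j: True, p: True, b: True, f: False}
  {p: True, b: True, f: True, j: False}


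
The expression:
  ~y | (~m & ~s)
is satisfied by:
  {s: False, y: False, m: False}
  {m: True, s: False, y: False}
  {s: True, m: False, y: False}
  {m: True, s: True, y: False}
  {y: True, m: False, s: False}


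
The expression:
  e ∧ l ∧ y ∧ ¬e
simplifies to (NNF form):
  False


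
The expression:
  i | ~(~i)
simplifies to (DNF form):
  i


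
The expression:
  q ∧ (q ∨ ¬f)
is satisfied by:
  {q: True}


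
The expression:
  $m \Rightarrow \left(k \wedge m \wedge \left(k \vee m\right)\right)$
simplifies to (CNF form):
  $k \vee \neg m$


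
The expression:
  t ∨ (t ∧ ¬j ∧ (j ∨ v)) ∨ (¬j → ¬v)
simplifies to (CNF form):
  j ∨ t ∨ ¬v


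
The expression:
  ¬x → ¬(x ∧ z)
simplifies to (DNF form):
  True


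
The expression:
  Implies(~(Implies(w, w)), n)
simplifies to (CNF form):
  True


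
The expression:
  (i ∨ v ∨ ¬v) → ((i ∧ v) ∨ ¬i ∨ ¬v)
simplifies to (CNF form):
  True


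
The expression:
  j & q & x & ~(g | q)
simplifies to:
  False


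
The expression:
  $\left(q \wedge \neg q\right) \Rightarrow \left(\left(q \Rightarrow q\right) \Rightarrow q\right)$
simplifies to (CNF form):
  $\text{True}$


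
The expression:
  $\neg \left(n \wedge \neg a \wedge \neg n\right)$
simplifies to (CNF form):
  $\text{True}$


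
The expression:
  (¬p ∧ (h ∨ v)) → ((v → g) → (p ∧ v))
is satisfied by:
  {p: True, h: False, g: False, v: False}
  {p: True, v: True, h: False, g: False}
  {p: True, g: True, h: False, v: False}
  {p: True, v: True, g: True, h: False}
  {p: True, h: True, g: False, v: False}
  {p: True, v: True, h: True, g: False}
  {p: True, g: True, h: True, v: False}
  {p: True, v: True, g: True, h: True}
  {v: False, h: False, g: False, p: False}
  {v: True, h: False, g: False, p: False}
  {g: True, v: False, h: False, p: False}
  {v: True, h: True, g: False, p: False}


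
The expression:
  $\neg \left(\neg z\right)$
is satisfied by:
  {z: True}


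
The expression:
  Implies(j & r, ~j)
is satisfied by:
  {r: False, j: False}
  {j: True, r: False}
  {r: True, j: False}


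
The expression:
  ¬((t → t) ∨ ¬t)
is never true.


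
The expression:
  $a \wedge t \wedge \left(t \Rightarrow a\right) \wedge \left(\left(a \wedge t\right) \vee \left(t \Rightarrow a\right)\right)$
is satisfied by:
  {t: True, a: True}


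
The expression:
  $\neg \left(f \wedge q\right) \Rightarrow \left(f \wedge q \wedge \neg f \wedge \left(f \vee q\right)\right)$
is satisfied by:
  {f: True, q: True}


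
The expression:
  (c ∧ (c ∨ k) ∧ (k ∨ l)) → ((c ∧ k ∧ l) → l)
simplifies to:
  True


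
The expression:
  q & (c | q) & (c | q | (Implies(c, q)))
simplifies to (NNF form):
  q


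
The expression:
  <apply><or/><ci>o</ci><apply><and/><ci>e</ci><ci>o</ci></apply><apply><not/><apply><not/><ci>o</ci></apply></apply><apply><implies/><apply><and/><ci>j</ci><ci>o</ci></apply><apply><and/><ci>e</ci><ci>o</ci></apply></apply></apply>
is always true.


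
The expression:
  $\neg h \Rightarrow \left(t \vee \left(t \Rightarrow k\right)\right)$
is always true.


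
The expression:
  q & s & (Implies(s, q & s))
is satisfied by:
  {s: True, q: True}


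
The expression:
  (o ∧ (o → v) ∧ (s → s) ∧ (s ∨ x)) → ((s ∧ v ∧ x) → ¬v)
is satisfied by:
  {s: False, v: False, o: False, x: False}
  {x: True, s: False, v: False, o: False}
  {o: True, s: False, v: False, x: False}
  {x: True, o: True, s: False, v: False}
  {v: True, x: False, s: False, o: False}
  {x: True, v: True, s: False, o: False}
  {o: True, v: True, x: False, s: False}
  {x: True, o: True, v: True, s: False}
  {s: True, o: False, v: False, x: False}
  {x: True, s: True, o: False, v: False}
  {o: True, s: True, x: False, v: False}
  {x: True, o: True, s: True, v: False}
  {v: True, s: True, o: False, x: False}
  {x: True, v: True, s: True, o: False}
  {o: True, v: True, s: True, x: False}


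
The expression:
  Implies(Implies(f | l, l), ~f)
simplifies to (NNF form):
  ~f | ~l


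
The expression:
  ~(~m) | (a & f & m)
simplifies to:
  m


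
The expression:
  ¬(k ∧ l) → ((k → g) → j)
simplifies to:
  j ∨ (k ∧ l) ∨ (k ∧ ¬g)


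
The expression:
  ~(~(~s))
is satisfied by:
  {s: False}


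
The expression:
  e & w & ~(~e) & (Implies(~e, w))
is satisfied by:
  {e: True, w: True}


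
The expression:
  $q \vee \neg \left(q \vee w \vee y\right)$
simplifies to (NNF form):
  $q \vee \left(\neg w \wedge \neg y\right)$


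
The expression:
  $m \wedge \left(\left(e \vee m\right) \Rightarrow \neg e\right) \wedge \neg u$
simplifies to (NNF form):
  $m \wedge \neg e \wedge \neg u$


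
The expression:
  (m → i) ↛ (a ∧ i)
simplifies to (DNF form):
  (i ∧ ¬a) ∨ (¬i ∧ ¬m)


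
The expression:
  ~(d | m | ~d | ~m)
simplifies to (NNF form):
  False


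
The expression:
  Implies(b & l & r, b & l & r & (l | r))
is always true.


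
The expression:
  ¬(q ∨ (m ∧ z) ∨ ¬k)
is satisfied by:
  {k: True, q: False, m: False, z: False}
  {k: True, z: True, q: False, m: False}
  {k: True, m: True, q: False, z: False}


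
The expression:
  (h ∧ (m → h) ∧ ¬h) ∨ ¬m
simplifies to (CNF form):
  ¬m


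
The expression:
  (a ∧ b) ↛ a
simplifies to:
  False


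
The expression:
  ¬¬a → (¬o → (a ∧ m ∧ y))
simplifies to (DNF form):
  o ∨ (m ∧ y) ∨ ¬a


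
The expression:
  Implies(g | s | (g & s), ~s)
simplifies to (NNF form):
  ~s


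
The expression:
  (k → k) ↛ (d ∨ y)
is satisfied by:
  {d: False, y: False}


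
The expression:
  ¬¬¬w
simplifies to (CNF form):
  ¬w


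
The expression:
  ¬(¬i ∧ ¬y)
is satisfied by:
  {i: True, y: True}
  {i: True, y: False}
  {y: True, i: False}


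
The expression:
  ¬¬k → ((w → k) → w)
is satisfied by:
  {w: True, k: False}
  {k: False, w: False}
  {k: True, w: True}


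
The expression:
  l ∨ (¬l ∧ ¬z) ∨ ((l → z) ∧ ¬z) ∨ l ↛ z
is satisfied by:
  {l: True, z: False}
  {z: False, l: False}
  {z: True, l: True}


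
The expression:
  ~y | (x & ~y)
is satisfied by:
  {y: False}


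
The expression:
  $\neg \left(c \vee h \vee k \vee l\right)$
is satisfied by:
  {h: False, l: False, k: False, c: False}


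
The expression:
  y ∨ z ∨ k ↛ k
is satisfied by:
  {y: True, z: True}
  {y: True, z: False}
  {z: True, y: False}


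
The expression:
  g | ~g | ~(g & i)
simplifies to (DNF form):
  True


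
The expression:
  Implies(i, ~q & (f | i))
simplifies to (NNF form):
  ~i | ~q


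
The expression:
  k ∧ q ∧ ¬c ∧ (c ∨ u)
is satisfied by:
  {u: True, q: True, k: True, c: False}


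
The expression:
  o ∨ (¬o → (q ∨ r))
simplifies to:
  o ∨ q ∨ r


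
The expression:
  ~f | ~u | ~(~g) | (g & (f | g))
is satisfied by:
  {g: True, u: False, f: False}
  {u: False, f: False, g: False}
  {f: True, g: True, u: False}
  {f: True, u: False, g: False}
  {g: True, u: True, f: False}
  {u: True, g: False, f: False}
  {f: True, u: True, g: True}


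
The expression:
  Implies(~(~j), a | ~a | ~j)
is always true.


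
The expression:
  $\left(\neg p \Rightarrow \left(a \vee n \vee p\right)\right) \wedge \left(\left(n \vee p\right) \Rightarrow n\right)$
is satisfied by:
  {n: True, a: True, p: False}
  {n: True, a: False, p: False}
  {n: True, p: True, a: True}
  {n: True, p: True, a: False}
  {a: True, p: False, n: False}


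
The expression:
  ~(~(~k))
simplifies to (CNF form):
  ~k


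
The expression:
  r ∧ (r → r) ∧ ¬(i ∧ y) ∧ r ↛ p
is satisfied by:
  {r: True, y: False, i: False, p: False}
  {r: True, i: True, y: False, p: False}
  {r: True, y: True, i: False, p: False}


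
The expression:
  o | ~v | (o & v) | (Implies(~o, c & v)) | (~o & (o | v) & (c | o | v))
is always true.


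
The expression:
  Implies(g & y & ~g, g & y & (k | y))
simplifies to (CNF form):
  True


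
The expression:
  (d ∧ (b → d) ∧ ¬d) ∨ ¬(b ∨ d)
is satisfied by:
  {d: False, b: False}


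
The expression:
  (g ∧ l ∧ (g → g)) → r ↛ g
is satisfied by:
  {l: False, g: False}
  {g: True, l: False}
  {l: True, g: False}


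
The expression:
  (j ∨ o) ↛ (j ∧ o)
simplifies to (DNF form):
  (j ∧ ¬o) ∨ (o ∧ ¬j)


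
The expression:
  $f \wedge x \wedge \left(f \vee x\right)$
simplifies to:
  $f \wedge x$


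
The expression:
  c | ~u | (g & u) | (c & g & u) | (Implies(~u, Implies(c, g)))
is always true.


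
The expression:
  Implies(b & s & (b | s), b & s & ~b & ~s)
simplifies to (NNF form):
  ~b | ~s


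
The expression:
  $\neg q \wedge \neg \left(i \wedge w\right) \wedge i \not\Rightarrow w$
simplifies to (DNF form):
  $i \wedge \neg q \wedge \neg w$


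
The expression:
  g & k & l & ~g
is never true.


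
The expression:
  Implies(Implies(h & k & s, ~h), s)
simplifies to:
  s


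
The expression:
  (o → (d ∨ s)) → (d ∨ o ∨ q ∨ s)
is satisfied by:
  {d: True, q: True, s: True, o: True}
  {d: True, q: True, s: True, o: False}
  {d: True, q: True, o: True, s: False}
  {d: True, q: True, o: False, s: False}
  {d: True, s: True, o: True, q: False}
  {d: True, s: True, o: False, q: False}
  {d: True, s: False, o: True, q: False}
  {d: True, s: False, o: False, q: False}
  {q: True, s: True, o: True, d: False}
  {q: True, s: True, o: False, d: False}
  {q: True, o: True, s: False, d: False}
  {q: True, o: False, s: False, d: False}
  {s: True, o: True, q: False, d: False}
  {s: True, q: False, o: False, d: False}
  {o: True, q: False, s: False, d: False}


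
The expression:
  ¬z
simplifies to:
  ¬z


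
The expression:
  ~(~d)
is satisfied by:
  {d: True}


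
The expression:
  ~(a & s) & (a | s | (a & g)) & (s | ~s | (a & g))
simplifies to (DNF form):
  (a & ~s) | (s & ~a)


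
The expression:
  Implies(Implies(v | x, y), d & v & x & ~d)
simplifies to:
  ~y & (v | x)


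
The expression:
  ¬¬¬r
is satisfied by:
  {r: False}


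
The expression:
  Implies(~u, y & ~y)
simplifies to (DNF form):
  u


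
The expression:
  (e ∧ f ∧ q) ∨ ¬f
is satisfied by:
  {q: True, e: True, f: False}
  {q: True, e: False, f: False}
  {e: True, q: False, f: False}
  {q: False, e: False, f: False}
  {f: True, q: True, e: True}


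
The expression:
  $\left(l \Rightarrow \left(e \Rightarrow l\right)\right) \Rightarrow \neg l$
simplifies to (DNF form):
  $\neg l$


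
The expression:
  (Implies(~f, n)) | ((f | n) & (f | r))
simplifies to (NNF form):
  f | n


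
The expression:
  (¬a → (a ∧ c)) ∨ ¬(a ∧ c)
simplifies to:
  True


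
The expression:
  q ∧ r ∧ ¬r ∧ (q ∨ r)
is never true.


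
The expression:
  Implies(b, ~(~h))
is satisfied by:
  {h: True, b: False}
  {b: False, h: False}
  {b: True, h: True}


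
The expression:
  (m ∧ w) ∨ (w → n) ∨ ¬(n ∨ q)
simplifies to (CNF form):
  m ∨ n ∨ ¬q ∨ ¬w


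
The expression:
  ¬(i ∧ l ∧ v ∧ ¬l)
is always true.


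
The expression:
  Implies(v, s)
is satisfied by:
  {s: True, v: False}
  {v: False, s: False}
  {v: True, s: True}


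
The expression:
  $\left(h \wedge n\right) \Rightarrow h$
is always true.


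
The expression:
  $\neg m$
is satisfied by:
  {m: False}


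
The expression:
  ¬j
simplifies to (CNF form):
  ¬j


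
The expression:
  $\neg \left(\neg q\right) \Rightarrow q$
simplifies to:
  $\text{True}$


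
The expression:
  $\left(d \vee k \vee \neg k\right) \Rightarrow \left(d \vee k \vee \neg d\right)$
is always true.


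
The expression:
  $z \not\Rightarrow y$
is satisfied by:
  {z: True, y: False}


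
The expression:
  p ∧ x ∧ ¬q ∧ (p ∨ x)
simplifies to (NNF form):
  p ∧ x ∧ ¬q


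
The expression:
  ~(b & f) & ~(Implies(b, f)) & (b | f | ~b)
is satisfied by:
  {b: True, f: False}


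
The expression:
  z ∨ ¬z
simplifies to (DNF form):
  True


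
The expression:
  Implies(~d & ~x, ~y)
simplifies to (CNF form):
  d | x | ~y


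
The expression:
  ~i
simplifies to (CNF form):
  ~i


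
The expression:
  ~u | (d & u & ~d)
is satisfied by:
  {u: False}


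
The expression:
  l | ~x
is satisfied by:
  {l: True, x: False}
  {x: False, l: False}
  {x: True, l: True}


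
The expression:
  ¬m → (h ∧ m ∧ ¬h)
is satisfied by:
  {m: True}


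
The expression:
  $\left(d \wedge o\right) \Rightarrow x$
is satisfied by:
  {x: True, o: False, d: False}
  {o: False, d: False, x: False}
  {x: True, d: True, o: False}
  {d: True, o: False, x: False}
  {x: True, o: True, d: False}
  {o: True, x: False, d: False}
  {x: True, d: True, o: True}


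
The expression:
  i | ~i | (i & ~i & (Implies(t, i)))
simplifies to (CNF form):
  True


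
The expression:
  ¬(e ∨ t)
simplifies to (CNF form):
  ¬e ∧ ¬t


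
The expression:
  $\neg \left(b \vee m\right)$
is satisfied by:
  {b: False, m: False}


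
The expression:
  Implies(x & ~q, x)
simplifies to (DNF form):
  True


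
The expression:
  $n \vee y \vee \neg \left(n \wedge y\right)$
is always true.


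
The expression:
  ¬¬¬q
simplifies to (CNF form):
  ¬q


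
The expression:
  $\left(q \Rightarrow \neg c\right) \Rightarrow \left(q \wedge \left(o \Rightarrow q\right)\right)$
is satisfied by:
  {q: True}


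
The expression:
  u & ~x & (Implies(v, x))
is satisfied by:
  {u: True, x: False, v: False}


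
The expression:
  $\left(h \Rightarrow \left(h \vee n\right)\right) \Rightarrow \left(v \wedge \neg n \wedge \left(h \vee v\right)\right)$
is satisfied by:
  {v: True, n: False}


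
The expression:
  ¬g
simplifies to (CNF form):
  ¬g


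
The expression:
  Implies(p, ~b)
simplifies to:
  ~b | ~p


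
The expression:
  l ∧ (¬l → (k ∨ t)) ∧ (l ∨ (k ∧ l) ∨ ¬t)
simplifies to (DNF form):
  l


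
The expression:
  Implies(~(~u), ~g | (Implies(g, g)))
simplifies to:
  True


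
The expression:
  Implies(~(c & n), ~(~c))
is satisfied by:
  {c: True}


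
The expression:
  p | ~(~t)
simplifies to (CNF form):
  p | t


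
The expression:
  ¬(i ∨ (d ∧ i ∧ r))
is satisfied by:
  {i: False}


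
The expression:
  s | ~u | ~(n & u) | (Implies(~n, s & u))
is always true.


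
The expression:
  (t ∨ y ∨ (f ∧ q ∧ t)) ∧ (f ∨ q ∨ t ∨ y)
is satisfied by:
  {y: True, t: True}
  {y: True, t: False}
  {t: True, y: False}


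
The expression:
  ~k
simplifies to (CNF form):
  ~k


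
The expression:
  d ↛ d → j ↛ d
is always true.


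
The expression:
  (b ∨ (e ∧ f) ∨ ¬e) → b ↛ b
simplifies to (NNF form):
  e ∧ ¬b ∧ ¬f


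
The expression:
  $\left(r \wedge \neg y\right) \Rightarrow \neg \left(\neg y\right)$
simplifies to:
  $y \vee \neg r$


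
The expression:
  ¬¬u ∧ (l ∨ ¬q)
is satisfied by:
  {u: True, l: True, q: False}
  {u: True, l: False, q: False}
  {u: True, q: True, l: True}


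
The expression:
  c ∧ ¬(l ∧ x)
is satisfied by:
  {c: True, l: False, x: False}
  {c: True, x: True, l: False}
  {c: True, l: True, x: False}


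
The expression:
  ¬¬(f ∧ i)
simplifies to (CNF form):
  f ∧ i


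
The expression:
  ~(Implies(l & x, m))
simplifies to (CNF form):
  l & x & ~m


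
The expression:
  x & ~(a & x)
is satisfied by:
  {x: True, a: False}


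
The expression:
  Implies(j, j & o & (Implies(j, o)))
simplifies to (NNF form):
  o | ~j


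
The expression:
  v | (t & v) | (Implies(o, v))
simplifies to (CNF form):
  v | ~o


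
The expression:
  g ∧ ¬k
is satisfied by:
  {g: True, k: False}


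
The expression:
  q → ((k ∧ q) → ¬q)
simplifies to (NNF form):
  ¬k ∨ ¬q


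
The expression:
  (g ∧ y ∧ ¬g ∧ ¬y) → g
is always true.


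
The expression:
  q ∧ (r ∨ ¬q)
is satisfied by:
  {r: True, q: True}


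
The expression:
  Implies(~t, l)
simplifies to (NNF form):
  l | t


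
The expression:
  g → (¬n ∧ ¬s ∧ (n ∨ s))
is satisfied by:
  {g: False}


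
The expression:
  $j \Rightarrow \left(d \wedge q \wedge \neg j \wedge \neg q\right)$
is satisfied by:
  {j: False}


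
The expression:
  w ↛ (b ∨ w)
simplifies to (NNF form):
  False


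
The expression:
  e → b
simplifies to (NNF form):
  b ∨ ¬e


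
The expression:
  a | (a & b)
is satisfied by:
  {a: True}


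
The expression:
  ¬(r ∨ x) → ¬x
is always true.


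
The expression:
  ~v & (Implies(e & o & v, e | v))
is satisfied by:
  {v: False}


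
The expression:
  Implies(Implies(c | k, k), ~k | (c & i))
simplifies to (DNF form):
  ~k | (c & i)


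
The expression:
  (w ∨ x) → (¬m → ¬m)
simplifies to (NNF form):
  True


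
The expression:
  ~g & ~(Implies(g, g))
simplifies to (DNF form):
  False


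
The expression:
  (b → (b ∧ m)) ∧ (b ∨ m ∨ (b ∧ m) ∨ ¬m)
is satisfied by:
  {m: True, b: False}
  {b: False, m: False}
  {b: True, m: True}


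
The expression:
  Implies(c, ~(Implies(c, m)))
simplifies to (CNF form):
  ~c | ~m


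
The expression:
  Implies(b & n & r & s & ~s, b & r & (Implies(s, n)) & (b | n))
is always true.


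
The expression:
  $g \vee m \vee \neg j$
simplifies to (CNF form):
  $g \vee m \vee \neg j$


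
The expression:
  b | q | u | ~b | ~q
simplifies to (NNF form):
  True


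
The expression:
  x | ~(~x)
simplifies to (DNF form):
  x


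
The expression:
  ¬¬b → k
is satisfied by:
  {k: True, b: False}
  {b: False, k: False}
  {b: True, k: True}


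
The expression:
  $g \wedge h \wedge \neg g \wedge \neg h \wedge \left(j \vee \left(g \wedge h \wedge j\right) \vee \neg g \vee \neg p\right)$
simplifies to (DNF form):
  $\text{False}$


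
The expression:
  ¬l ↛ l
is always true.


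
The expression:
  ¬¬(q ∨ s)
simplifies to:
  q ∨ s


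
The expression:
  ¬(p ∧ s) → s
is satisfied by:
  {s: True}


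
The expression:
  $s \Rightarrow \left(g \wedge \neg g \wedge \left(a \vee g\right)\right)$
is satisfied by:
  {s: False}
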